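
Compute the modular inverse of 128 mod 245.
67

gcd(128, 245) = 1, so the inverse exists.
Extended Euclidean algorithm on (245, 128):
245 = 1 × 128 + 117  ⟹  117 = (1)·245 + (-1)·128
128 = 1 × 117 + 11  ⟹  11 = (-1)·245 + (2)·128
117 = 10 × 11 + 7  ⟹  7 = (11)·245 + (-21)·128
11 = 1 × 7 + 4  ⟹  4 = (-12)·245 + (23)·128
7 = 1 × 4 + 3  ⟹  3 = (23)·245 + (-44)·128
4 = 1 × 3 + 1  ⟹  1 = (-35)·245 + (67)·128
So (67)·128 ≡ 1 (mod 245), i.e. 128^(-1) ≡ 67 (mod 245).
Check: 128 × 67 = 8576 ≡ 1 (mod 245)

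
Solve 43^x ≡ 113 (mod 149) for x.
130

Baby-step giant-step with step n = ⌈√149⌉ = 13.
Baby steps 43^j mod 149 (j:value) for j=0..12: 0:1, 1:43, 2:61, 3:90, 4:145, 5:126, 6:54, 7:87, 8:16, 9:92, 10:82, 11:99, 12:85.
Giant-step multiplier: 43^(-13) ≡ 43^(148-13) = 43^135 ≡ 83 (mod 149).
Giant steps γ_i = 113·83^i mod 149: γ_0=113, γ_1=141, γ_2=81, γ_3=18, γ_4=4, γ_5=34, γ_6=140, γ_7=147, γ_8=132, γ_9=79, γ_10=1 (in table at j=0).
x = i·n + j = 10·13 + 0 = 130.
Check: 43^130 ≡ 113 (mod 149).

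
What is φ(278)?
138

278 = 2 × 139
φ(n) = n × ∏(1 - 1/p) for each prime p dividing n
φ(278) = 278 × (1 - 1/2) × (1 - 1/139) = 138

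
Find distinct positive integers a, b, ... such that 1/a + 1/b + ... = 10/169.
1/17 + 1/2873

Greedy algorithm:
10/169: ceiling(169/10) = 17, use 1/17
1/2873: ceiling(2873/1) = 2873, use 1/2873
Result: 10/169 = 1/17 + 1/2873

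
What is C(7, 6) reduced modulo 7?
0

Using Lucas' theorem:
Write n=7 and k=6 in base 7:
n in base 7: [1, 0]
k in base 7: [0, 6]
C(7,6) mod 7 = ∏ C(n_i, k_i) mod 7
Digit binomials (mod 7): C(1,0) = 1; C(0,6) = 0 (k_i > n_i)
Product: 1 × 0 = 0 ≡ 0 (mod 7)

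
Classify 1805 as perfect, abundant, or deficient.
deficient

Proper divisors of 1805: sum = 1 + 5 + 19 + 95 + 361 = 481
Since 481 < 1805, 1805 is deficient.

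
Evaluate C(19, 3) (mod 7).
3

Using Lucas' theorem:
Write n=19 and k=3 in base 7:
n in base 7: [2, 5]
k in base 7: [0, 3]
C(19,3) mod 7 = ∏ C(n_i, k_i) mod 7
Digit binomials (mod 7): C(2,0) = 1; C(5,3) = 10 ≡ 3
Product: 1 × 3 = 3 ≡ 3 (mod 7)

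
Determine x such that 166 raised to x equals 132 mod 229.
64

Baby-step giant-step with step n = ⌈√229⌉ = 16.
Baby steps 166^j mod 229 (j:value) for j=0..15: 0:1, 1:166, 2:76, 3:21, 4:51, 5:222, 6:212, 7:155, 8:82, 9:101, 10:49, 11:119, 12:60, 13:113, 14:209, 15:115.
Giant-step multiplier: 166^(-16) ≡ 166^(228-16) = 166^212 ≡ 149 (mod 229).
Giant steps γ_i = 132·149^i mod 229: γ_0=132, γ_1=203, γ_2=19, γ_3=83, γ_4=1 (in table at j=0).
x = i·n + j = 4·16 + 0 = 64.
Check: 166^64 ≡ 132 (mod 229).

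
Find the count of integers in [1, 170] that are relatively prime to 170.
64

170 = 2 × 5 × 17
φ(n) = n × ∏(1 - 1/p) for each prime p dividing n
φ(170) = 170 × (1 - 1/2) × (1 - 1/5) × (1 - 1/17) = 64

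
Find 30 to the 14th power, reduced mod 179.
81

Repeated squaring. Binary of 14 = 1110.
30^1 ≡ 30 (mod 179); 30^2 ≡ 5 (mod 179); 30^4 ≡ 25 (mod 179); 30^8 ≡ 88 (mod 179)
30^14 = 30^2 × 30^4 × 30^8 ≡ 81 (mod 179)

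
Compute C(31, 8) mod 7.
5

Using Lucas' theorem:
Write n=31 and k=8 in base 7:
n in base 7: [4, 3]
k in base 7: [1, 1]
C(31,8) mod 7 = ∏ C(n_i, k_i) mod 7
Digit binomials (mod 7): C(4,1) = 4; C(3,1) = 3
Product: 4 × 3 = 12 ≡ 5 (mod 7)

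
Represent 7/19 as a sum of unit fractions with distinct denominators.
1/3 + 1/29 + 1/1653

Greedy algorithm:
7/19: ceiling(19/7) = 3, use 1/3
2/57: ceiling(57/2) = 29, use 1/29
1/1653: ceiling(1653/1) = 1653, use 1/1653
Result: 7/19 = 1/3 + 1/29 + 1/1653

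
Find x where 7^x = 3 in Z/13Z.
8

Baby-step giant-step with step n = ⌈√13⌉ = 4.
Baby steps 7^j mod 13 (j:value) for j=0..3: 0:1, 1:7, 2:10, 3:5.
Giant-step multiplier: 7^(-4) ≡ 7^(12-4) = 7^8 ≡ 3 (mod 13).
Giant steps γ_i = 3·3^i mod 13: γ_0=3, γ_1=9, γ_2=1 (in table at j=0).
x = i·n + j = 2·4 + 0 = 8.
Check: 7^8 ≡ 3 (mod 13).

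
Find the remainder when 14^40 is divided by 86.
52

Repeated squaring. Binary of 40 = 101000.
14^1 ≡ 14 (mod 86); 14^2 ≡ 24 (mod 86); 14^4 ≡ 60 (mod 86); 14^8 ≡ 74 (mod 86); 14^16 ≡ 58 (mod 86); 14^32 ≡ 10 (mod 86)
14^40 = 14^8 × 14^32 ≡ 52 (mod 86)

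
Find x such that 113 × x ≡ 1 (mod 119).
99

gcd(113, 119) = 1, so the inverse exists.
Extended Euclidean algorithm on (119, 113):
119 = 1 × 113 + 6  ⟹  6 = (1)·119 + (-1)·113
113 = 18 × 6 + 5  ⟹  5 = (-18)·119 + (19)·113
6 = 1 × 5 + 1  ⟹  1 = (19)·119 + (-20)·113
So (-20)·113 ≡ 1 (mod 119), i.e. 113^(-1) ≡ -20 ≡ 99 (mod 119).
Check: 113 × 99 = 11187 ≡ 1 (mod 119)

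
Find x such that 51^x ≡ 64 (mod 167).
66

Baby-step giant-step with step n = ⌈√167⌉ = 13.
Baby steps 51^j mod 167 (j:value) for j=0..12: 0:1, 1:51, 2:96, 3:53, 4:31, 5:78, 6:137, 7:140, 8:126, 9:80, 10:72, 11:165, 12:65.
Giant-step multiplier: 51^(-13) ≡ 51^(166-13) = 51^153 ≡ 20 (mod 167).
Giant steps γ_i = 64·20^i mod 167: γ_0=64, γ_1=111, γ_2=49, γ_3=145, γ_4=61, γ_5=51 (in table at j=1).
x = i·n + j = 5·13 + 1 = 66.
Check: 51^66 ≡ 64 (mod 167).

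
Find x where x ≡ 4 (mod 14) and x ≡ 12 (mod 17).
46

Using Chinese Remainder Theorem:
M = 14 × 17 = 238
M1 = 17, M2 = 14
y1 = 17^(-1) mod 14 = 5
y2 = 14^(-1) mod 17 = 11
x = (4×17×5 + 12×14×11) mod 238 = 46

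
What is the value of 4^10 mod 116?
52

Repeated squaring. Binary of 10 = 1010.
4^1 ≡ 4 (mod 116); 4^2 ≡ 16 (mod 116); 4^4 ≡ 24 (mod 116); 4^8 ≡ 112 (mod 116)
4^10 = 4^2 × 4^8 ≡ 52 (mod 116)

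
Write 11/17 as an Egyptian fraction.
1/2 + 1/7 + 1/238

Greedy algorithm:
11/17: ceiling(17/11) = 2, use 1/2
5/34: ceiling(34/5) = 7, use 1/7
1/238: ceiling(238/1) = 238, use 1/238
Result: 11/17 = 1/2 + 1/7 + 1/238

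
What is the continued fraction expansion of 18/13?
[1; 2, 1, 1, 2]

Euclidean algorithm steps:
18 = 1 × 13 + 5
13 = 2 × 5 + 3
5 = 1 × 3 + 2
3 = 1 × 2 + 1
2 = 2 × 1 + 0
Continued fraction: [1; 2, 1, 1, 2]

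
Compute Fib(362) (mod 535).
1

Matrix identity: Q^n = [[F_(n+1), F_n], [F_n, F_(n-1)]] with Q = [[1,1],[1,0]].
n = 362 = 101101010₂. Square-and-multiply, entries mod 535:
Q^1 = [[1,1],[1,0]]
Q^2 = (Q^1)² = [[2,1],[1,1]]
Q^5 = (Q^2)²·Q = [[8,5],[5,3]]
Q^11 = (Q^5)²·Q = [[144,89],[89,55]]
Q^22 = (Q^11)² = [[302,56],[56,246]]
Q^45 = (Q^22)²·Q = [[373,180],[180,193]]
Q^90 = (Q^45)² = [[329,230],[230,99]]
Q^181 = (Q^90)²·Q = [[106,106],[106,0]]
Q^362 = (Q^181)² = [[2,1],[1,1]]
F_362 mod 535 = Q^362[0][1] = 1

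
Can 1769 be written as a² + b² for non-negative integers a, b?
13² + 40² (a=13, b=40)

Factorization: 1769 = 29 × 61
By Fermat: n is sum of two squares iff every prime p ≡ 3 (mod 4) appears to even power.
All primes ≡ 3 (mod 4) appear to even power.
Search a = 0, 1, 2, … for 1769 - a² a perfect square: first hit at a = 13: 1769 - 169 = 1600 = 40².
1769 = 13² + 40² = 169 + 1600 ✓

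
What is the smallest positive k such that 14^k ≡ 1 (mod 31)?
15

31 is prime, so ord(14) divides φ(31) = 30.
Divisors of 30: 1, 2, 3, 5, 6, 10, 15, 30.
Repeated squaring: 14^1 ≡ 14, 14^2 ≡ 10, 14^4 ≡ 7, 14^8 ≡ 18, 14^16 ≡ 14 (mod 31).
Test 14^d mod 31 for each divisor d in increasing order:
14^1 ≡ 14
14^2 ≡ 10
14^3 = 14^2·14^1 ≡ 16
14^5 = 14^4·14^1 ≡ 5
14^6 = 14^4·14^2 ≡ 8
14^10 = 14^8·14^2 ≡ 25
14^15 = 14^8·14^4·14^2·14^1 ≡ 1  ← first divisor giving 1
The order is 15.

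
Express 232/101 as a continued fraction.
[2; 3, 2, 1, 2, 1, 2]

Euclidean algorithm steps:
232 = 2 × 101 + 30
101 = 3 × 30 + 11
30 = 2 × 11 + 8
11 = 1 × 8 + 3
8 = 2 × 3 + 2
3 = 1 × 2 + 1
2 = 2 × 1 + 0
Continued fraction: [2; 3, 2, 1, 2, 1, 2]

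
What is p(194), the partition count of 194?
2366022741845

p(n) counts ways to write n as a sum of positive integers (order ignored).
Euler's pentagonal recurrence: p(k) = p(k-1) + p(k-2) - p(k-5) - p(k-7) + p(k-12) + p(k-15) - ... (offsets j(3j∓1)/2, signs ++--, p(0)=1, p(<0)=0).
DP table for k = 0..193: p(0)=1, p(1)=1, p(2)=2, p(3)=3, p(4)=5, p(5)=7, p(6)=11, p(7)=15, p(8)=22, p(9)=30, p(10)=42, p(11)=56, p(12)=77, p(13)=101, p(14)=135, p(15)=176, p(16)=231, p(17)=297, p(18)=385, p(19)=490, p(20)=627, p(21)=792, p(22)=1002, p(23)=1255, p(24)=1575, p(25)=1958, p(26)=2436, p(27)=3010, p(28)=3718, p(29)=4565, p(30)=5604, p(31)=6842, p(32)=8349, p(33)=10143, p(34)=12310, p(35)=14883, p(36)=17977, p(37)=21637, p(38)=26015, p(39)=31185, p(40)=37338, p(41)=44583, p(42)=53174, p(43)=63261, p(44)=75175, p(45)=89134, p(46)=105558, p(47)=124754, p(48)=147273, p(49)=173525, p(50)=204226, p(51)=239943, p(52)=281589, p(53)=329931, p(54)=386155, p(55)=451276, p(56)=526823, p(57)=614154, p(58)=715220, p(59)=831820, p(60)=966467, p(61)=1121505, p(62)=1300156, p(63)=1505499, p(64)=1741630, p(65)=2012558, p(66)=2323520, p(67)=2679689, p(68)=3087735, p(69)=3554345, p(70)=4087968, p(71)=4697205, p(72)=5392783, p(73)=6185689, p(74)=7089500, p(75)=8118264, p(76)=9289091, p(77)=10619863, p(78)=12132164, p(79)=13848650, p(80)=15796476, p(81)=18004327, p(82)=20506255, p(83)=23338469, p(84)=26543660, p(85)=30167357, p(86)=34262962, p(87)=38887673, p(88)=44108109, p(89)=49995925, p(90)=56634173, p(91)=64112359, p(92)=72533807, p(93)=82010177, p(94)=92669720, p(95)=104651419, p(96)=118114304, p(97)=133230930, p(98)=150198136, p(99)=169229875, p(100)=190569292, p(101)=214481126, p(102)=241265379, p(103)=271248950, p(104)=304801365, p(105)=342325709, p(106)=384276336, p(107)=431149389, p(108)=483502844, p(109)=541946240, p(110)=607163746, p(111)=679903203, p(112)=761002156, p(113)=851376628, p(114)=952050665, p(115)=1064144451, p(116)=1188908248, p(117)=1327710076, p(118)=1482074143, p(119)=1653668665, p(120)=1844349560, p(121)=2056148051, p(122)=2291320912, p(123)=2552338241, p(124)=2841940500, p(125)=3163127352, p(126)=3519222692, p(127)=3913864295, p(128)=4351078600, p(129)=4835271870, p(130)=5371315400, p(131)=5964539504, p(132)=6620830889, p(133)=7346629512, p(134)=8149040695, p(135)=9035836076, p(136)=10015581680, p(137)=11097645016, p(138)=12292341831, p(139)=13610949895, p(140)=15065878135, p(141)=16670689208, p(142)=18440293320, p(143)=20390982757, p(144)=22540654445, p(145)=24908858009, p(146)=27517052599, p(147)=30388671978, p(148)=33549419497, p(149)=37027355200, p(150)=40853235313, p(151)=45060624582, p(152)=49686288421, p(153)=54770336324, p(154)=60356673280, p(155)=66493182097, p(156)=73232243759, p(157)=80630964769, p(158)=88751778802, p(159)=97662728555, p(160)=107438159466, p(161)=118159068427, p(162)=129913904637, p(163)=142798995930, p(164)=156919475295, p(165)=172389800255, p(166)=189334822579, p(167)=207890420102, p(168)=228204732751, p(169)=250438925115, p(170)=274768617130, p(171)=301384802048, p(172)=330495499613, p(173)=362326859895, p(174)=397125074750, p(175)=435157697830, p(176)=476715857290, p(177)=522115831195, p(178)=571701605655, p(179)=625846753120, p(180)=684957390936, p(181)=749474411781, p(182)=819876908323, p(183)=896684817527, p(184)=980462880430, p(185)=1071823774337, p(186)=1171432692373, p(187)=1280011042268, p(188)=1398341745571, p(189)=1527273599625, p(190)=1667727404093, p(191)=1820701100652, p(192)=1987276856363, p(193)=2168627105469.
Final step: p(194) = p(193) + p(192) - p(189) - p(187) + p(182) + p(179) - p(172) - p(168) + p(159) + p(154) - p(143) - p(137) + p(124) + p(117) - p(102) - p(94) + p(77) + p(68) - p(49) - p(39) + p(18) + p(7)
= 2168627105469 + 1987276856363 - 1527273599625 - 1280011042268 + 819876908323 + 625846753120 - 330495499613 - 228204732751 + 97662728555 + 60356673280 - 20390982757 - 11097645016 + 2841940500 + 1327710076 - 241265379 - 92669720 + 10619863 + 3087735 - 173525 - 31185 + 385 + 15
= 2366022741845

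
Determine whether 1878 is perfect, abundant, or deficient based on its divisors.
abundant

Proper divisors of 1878: sum = 1 + 2 + 3 + 6 + 313 + 626 + 939 = 1890
Since 1890 > 1878, 1878 is abundant.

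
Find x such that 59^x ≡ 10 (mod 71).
58

Baby-step giant-step with step n = ⌈√71⌉ = 9.
Baby steps 59^j mod 71 (j:value) for j=0..8: 0:1, 1:59, 2:2, 3:47, 4:4, 5:23, 6:8, 7:46, 8:16.
Giant-step multiplier: 59^(-9) ≡ 59^(70-9) = 59^61 ≡ 44 (mod 71).
Giant steps γ_i = 10·44^i mod 71: γ_0=10, γ_1=14, γ_2=48, γ_3=53, γ_4=60, γ_5=13, γ_6=4 (in table at j=4).
x = i·n + j = 6·9 + 4 = 58.
Check: 59^58 ≡ 10 (mod 71).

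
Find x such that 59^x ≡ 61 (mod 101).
13

Baby-step giant-step with step n = ⌈√101⌉ = 11.
Baby steps 59^j mod 101 (j:value) for j=0..10: 0:1, 1:59, 2:47, 3:46, 4:88, 5:41, 6:96, 7:8, 8:68, 9:73, 10:65.
Giant-step multiplier: 59^(-11) ≡ 59^(100-11) = 59^89 ≡ 67 (mod 101).
Giant steps γ_i = 61·67^i mod 101: γ_0=61, γ_1=47 (in table at j=2).
x = i·n + j = 1·11 + 2 = 13.
Check: 59^13 ≡ 61 (mod 101).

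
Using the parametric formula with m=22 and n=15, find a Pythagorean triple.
(259, 660, 709)

Euclid's formula: a = m² - n², b = 2mn, c = m² + n²
m = 22, n = 15
a = 22² - 15² = 484 - 225 = 259
b = 2 × 22 × 15 = 660
c = 22² + 15² = 484 + 225 = 709
Verification: 259² + 660² = 67081 + 435600 = 502681 = 709² ✓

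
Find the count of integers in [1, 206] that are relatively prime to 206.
102

206 = 2 × 103
φ(n) = n × ∏(1 - 1/p) for each prime p dividing n
φ(206) = 206 × (1 - 1/2) × (1 - 1/103) = 102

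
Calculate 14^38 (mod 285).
196

Repeated squaring. Binary of 38 = 100110.
14^1 ≡ 14 (mod 285); 14^2 ≡ 196 (mod 285); 14^4 ≡ 226 (mod 285); 14^8 ≡ 61 (mod 285); 14^16 ≡ 16 (mod 285); 14^32 ≡ 256 (mod 285)
14^38 = 14^2 × 14^4 × 14^32 ≡ 196 (mod 285)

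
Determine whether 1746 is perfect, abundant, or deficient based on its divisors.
abundant

Proper divisors of 1746: sum = 1 + 2 + 3 + 6 + 9 + 18 + 97 + 194 + 291 + 582 + 873 = 2076
Since 2076 > 1746, 1746 is abundant.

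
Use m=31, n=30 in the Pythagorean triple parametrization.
(61, 1860, 1861)

Euclid's formula: a = m² - n², b = 2mn, c = m² + n²
m = 31, n = 30
a = 31² - 30² = 961 - 900 = 61
b = 2 × 31 × 30 = 1860
c = 31² + 30² = 961 + 900 = 1861
Verification: 61² + 1860² = 3721 + 3459600 = 3463321 = 1861² ✓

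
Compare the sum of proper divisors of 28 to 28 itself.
perfect

Proper divisors of 28: sum = 1 + 2 + 4 + 7 + 14 = 28
Since 28 = 28, 28 is perfect.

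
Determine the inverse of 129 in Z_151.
48

gcd(129, 151) = 1, so the inverse exists.
Extended Euclidean algorithm on (151, 129):
151 = 1 × 129 + 22  ⟹  22 = (1)·151 + (-1)·129
129 = 5 × 22 + 19  ⟹  19 = (-5)·151 + (6)·129
22 = 1 × 19 + 3  ⟹  3 = (6)·151 + (-7)·129
19 = 6 × 3 + 1  ⟹  1 = (-41)·151 + (48)·129
So (48)·129 ≡ 1 (mod 151), i.e. 129^(-1) ≡ 48 (mod 151).
Check: 129 × 48 = 6192 ≡ 1 (mod 151)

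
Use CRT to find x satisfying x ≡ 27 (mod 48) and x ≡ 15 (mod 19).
699

Using Chinese Remainder Theorem:
M = 48 × 19 = 912
M1 = 19, M2 = 48
y1 = 19^(-1) mod 48 = 43
y2 = 48^(-1) mod 19 = 2
x = (27×19×43 + 15×48×2) mod 912 = 699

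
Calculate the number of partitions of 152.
49686288421

p(n) counts ways to write n as a sum of positive integers (order ignored).
Euler's pentagonal recurrence: p(k) = p(k-1) + p(k-2) - p(k-5) - p(k-7) + p(k-12) + p(k-15) - ... (offsets j(3j∓1)/2, signs ++--, p(0)=1, p(<0)=0).
DP table for k = 0..151: p(0)=1, p(1)=1, p(2)=2, p(3)=3, p(4)=5, p(5)=7, p(6)=11, p(7)=15, p(8)=22, p(9)=30, p(10)=42, p(11)=56, p(12)=77, p(13)=101, p(14)=135, p(15)=176, p(16)=231, p(17)=297, p(18)=385, p(19)=490, p(20)=627, p(21)=792, p(22)=1002, p(23)=1255, p(24)=1575, p(25)=1958, p(26)=2436, p(27)=3010, p(28)=3718, p(29)=4565, p(30)=5604, p(31)=6842, p(32)=8349, p(33)=10143, p(34)=12310, p(35)=14883, p(36)=17977, p(37)=21637, p(38)=26015, p(39)=31185, p(40)=37338, p(41)=44583, p(42)=53174, p(43)=63261, p(44)=75175, p(45)=89134, p(46)=105558, p(47)=124754, p(48)=147273, p(49)=173525, p(50)=204226, p(51)=239943, p(52)=281589, p(53)=329931, p(54)=386155, p(55)=451276, p(56)=526823, p(57)=614154, p(58)=715220, p(59)=831820, p(60)=966467, p(61)=1121505, p(62)=1300156, p(63)=1505499, p(64)=1741630, p(65)=2012558, p(66)=2323520, p(67)=2679689, p(68)=3087735, p(69)=3554345, p(70)=4087968, p(71)=4697205, p(72)=5392783, p(73)=6185689, p(74)=7089500, p(75)=8118264, p(76)=9289091, p(77)=10619863, p(78)=12132164, p(79)=13848650, p(80)=15796476, p(81)=18004327, p(82)=20506255, p(83)=23338469, p(84)=26543660, p(85)=30167357, p(86)=34262962, p(87)=38887673, p(88)=44108109, p(89)=49995925, p(90)=56634173, p(91)=64112359, p(92)=72533807, p(93)=82010177, p(94)=92669720, p(95)=104651419, p(96)=118114304, p(97)=133230930, p(98)=150198136, p(99)=169229875, p(100)=190569292, p(101)=214481126, p(102)=241265379, p(103)=271248950, p(104)=304801365, p(105)=342325709, p(106)=384276336, p(107)=431149389, p(108)=483502844, p(109)=541946240, p(110)=607163746, p(111)=679903203, p(112)=761002156, p(113)=851376628, p(114)=952050665, p(115)=1064144451, p(116)=1188908248, p(117)=1327710076, p(118)=1482074143, p(119)=1653668665, p(120)=1844349560, p(121)=2056148051, p(122)=2291320912, p(123)=2552338241, p(124)=2841940500, p(125)=3163127352, p(126)=3519222692, p(127)=3913864295, p(128)=4351078600, p(129)=4835271870, p(130)=5371315400, p(131)=5964539504, p(132)=6620830889, p(133)=7346629512, p(134)=8149040695, p(135)=9035836076, p(136)=10015581680, p(137)=11097645016, p(138)=12292341831, p(139)=13610949895, p(140)=15065878135, p(141)=16670689208, p(142)=18440293320, p(143)=20390982757, p(144)=22540654445, p(145)=24908858009, p(146)=27517052599, p(147)=30388671978, p(148)=33549419497, p(149)=37027355200, p(150)=40853235313, p(151)=45060624582.
Final step: p(152) = p(151) + p(150) - p(147) - p(145) + p(140) + p(137) - p(130) - p(126) + p(117) + p(112) - p(101) - p(95) + p(82) + p(75) - p(60) - p(52) + p(35) + p(26) - p(7)
= 45060624582 + 40853235313 - 30388671978 - 24908858009 + 15065878135 + 11097645016 - 5371315400 - 3519222692 + 1327710076 + 761002156 - 214481126 - 104651419 + 20506255 + 8118264 - 966467 - 281589 + 14883 + 2436 - 15
= 49686288421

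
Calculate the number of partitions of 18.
385

p(n) counts ways to write n as a sum of positive integers (order ignored).
Euler's pentagonal recurrence: p(k) = p(k-1) + p(k-2) - p(k-5) - p(k-7) + p(k-12) + p(k-15) - ... (offsets j(3j∓1)/2, signs ++--, p(0)=1, p(<0)=0).
DP table for k = 0..17: p(0)=1, p(1)=1, p(2)=2, p(3)=3, p(4)=5, p(5)=7, p(6)=11, p(7)=15, p(8)=22, p(9)=30, p(10)=42, p(11)=56, p(12)=77, p(13)=101, p(14)=135, p(15)=176, p(16)=231, p(17)=297.
Final step: p(18) = p(17) + p(16) - p(13) - p(11) + p(6) + p(3)
= 297 + 231 - 101 - 56 + 11 + 3
= 385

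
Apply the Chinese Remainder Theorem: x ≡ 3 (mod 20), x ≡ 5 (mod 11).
203

Using Chinese Remainder Theorem:
M = 20 × 11 = 220
M1 = 11, M2 = 20
y1 = 11^(-1) mod 20 = 11
y2 = 20^(-1) mod 11 = 5
x = (3×11×11 + 5×20×5) mod 220 = 203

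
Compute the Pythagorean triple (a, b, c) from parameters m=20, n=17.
(111, 680, 689)

Euclid's formula: a = m² - n², b = 2mn, c = m² + n²
m = 20, n = 17
a = 20² - 17² = 400 - 289 = 111
b = 2 × 20 × 17 = 680
c = 20² + 17² = 400 + 289 = 689
Verification: 111² + 680² = 12321 + 462400 = 474721 = 689² ✓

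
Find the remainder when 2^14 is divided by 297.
49

Repeated squaring. Binary of 14 = 1110.
2^1 ≡ 2 (mod 297); 2^2 ≡ 4 (mod 297); 2^4 ≡ 16 (mod 297); 2^8 ≡ 256 (mod 297)
2^14 = 2^2 × 2^4 × 2^8 ≡ 49 (mod 297)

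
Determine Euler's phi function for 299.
264

299 = 13 × 23
φ(n) = n × ∏(1 - 1/p) for each prime p dividing n
φ(299) = 299 × (1 - 1/13) × (1 - 1/23) = 264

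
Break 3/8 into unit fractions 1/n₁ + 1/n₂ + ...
1/3 + 1/24

Greedy algorithm:
3/8: ceiling(8/3) = 3, use 1/3
1/24: ceiling(24/1) = 24, use 1/24
Result: 3/8 = 1/3 + 1/24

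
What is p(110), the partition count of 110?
607163746

p(n) counts ways to write n as a sum of positive integers (order ignored).
Euler's pentagonal recurrence: p(k) = p(k-1) + p(k-2) - p(k-5) - p(k-7) + p(k-12) + p(k-15) - ... (offsets j(3j∓1)/2, signs ++--, p(0)=1, p(<0)=0).
DP table for k = 0..109: p(0)=1, p(1)=1, p(2)=2, p(3)=3, p(4)=5, p(5)=7, p(6)=11, p(7)=15, p(8)=22, p(9)=30, p(10)=42, p(11)=56, p(12)=77, p(13)=101, p(14)=135, p(15)=176, p(16)=231, p(17)=297, p(18)=385, p(19)=490, p(20)=627, p(21)=792, p(22)=1002, p(23)=1255, p(24)=1575, p(25)=1958, p(26)=2436, p(27)=3010, p(28)=3718, p(29)=4565, p(30)=5604, p(31)=6842, p(32)=8349, p(33)=10143, p(34)=12310, p(35)=14883, p(36)=17977, p(37)=21637, p(38)=26015, p(39)=31185, p(40)=37338, p(41)=44583, p(42)=53174, p(43)=63261, p(44)=75175, p(45)=89134, p(46)=105558, p(47)=124754, p(48)=147273, p(49)=173525, p(50)=204226, p(51)=239943, p(52)=281589, p(53)=329931, p(54)=386155, p(55)=451276, p(56)=526823, p(57)=614154, p(58)=715220, p(59)=831820, p(60)=966467, p(61)=1121505, p(62)=1300156, p(63)=1505499, p(64)=1741630, p(65)=2012558, p(66)=2323520, p(67)=2679689, p(68)=3087735, p(69)=3554345, p(70)=4087968, p(71)=4697205, p(72)=5392783, p(73)=6185689, p(74)=7089500, p(75)=8118264, p(76)=9289091, p(77)=10619863, p(78)=12132164, p(79)=13848650, p(80)=15796476, p(81)=18004327, p(82)=20506255, p(83)=23338469, p(84)=26543660, p(85)=30167357, p(86)=34262962, p(87)=38887673, p(88)=44108109, p(89)=49995925, p(90)=56634173, p(91)=64112359, p(92)=72533807, p(93)=82010177, p(94)=92669720, p(95)=104651419, p(96)=118114304, p(97)=133230930, p(98)=150198136, p(99)=169229875, p(100)=190569292, p(101)=214481126, p(102)=241265379, p(103)=271248950, p(104)=304801365, p(105)=342325709, p(106)=384276336, p(107)=431149389, p(108)=483502844, p(109)=541946240.
Final step: p(110) = p(109) + p(108) - p(105) - p(103) + p(98) + p(95) - p(88) - p(84) + p(75) + p(70) - p(59) - p(53) + p(40) + p(33) - p(18) - p(10)
= 541946240 + 483502844 - 342325709 - 271248950 + 150198136 + 104651419 - 44108109 - 26543660 + 8118264 + 4087968 - 831820 - 329931 + 37338 + 10143 - 385 - 42
= 607163746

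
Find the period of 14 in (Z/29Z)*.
28

29 is prime, so ord(14) divides φ(29) = 28.
Divisors of 28: 1, 2, 4, 7, 14, 28.
Repeated squaring: 14^1 ≡ 14, 14^2 ≡ 22, 14^4 ≡ 20, 14^8 ≡ 23, 14^16 ≡ 7 (mod 29).
Test 14^d mod 29 for each divisor d in increasing order:
14^1 ≡ 14
14^2 ≡ 22
14^4 ≡ 20
14^7 = 14^4·14^2·14^1 ≡ 12
14^14 = 14^8·14^4·14^2 ≡ 28
14^28 = 14^16·14^8·14^4 ≡ 1  ← first divisor giving 1
The order is 28.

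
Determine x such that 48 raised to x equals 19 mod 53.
29

Baby-step giant-step with step n = ⌈√53⌉ = 8.
Baby steps 48^j mod 53 (j:value) for j=0..7: 0:1, 1:48, 2:25, 3:34, 4:42, 5:2, 6:43, 7:50.
Giant-step multiplier: 48^(-8) ≡ 48^(52-8) = 48^44 ≡ 46 (mod 53).
Giant steps γ_i = 19·46^i mod 53: γ_0=19, γ_1=26, γ_2=30, γ_3=2 (in table at j=5).
x = i·n + j = 3·8 + 5 = 29.
Check: 48^29 ≡ 19 (mod 53).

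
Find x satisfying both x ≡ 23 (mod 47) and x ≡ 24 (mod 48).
2232

Using Chinese Remainder Theorem:
M = 47 × 48 = 2256
M1 = 48, M2 = 47
y1 = 48^(-1) mod 47 = 1
y2 = 47^(-1) mod 48 = 47
x = (23×48×1 + 24×47×47) mod 2256 = 2232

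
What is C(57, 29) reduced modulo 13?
8

Using Lucas' theorem:
Write n=57 and k=29 in base 13:
n in base 13: [4, 5]
k in base 13: [2, 3]
C(57,29) mod 13 = ∏ C(n_i, k_i) mod 13
Digit binomials (mod 13): C(4,2) = 6; C(5,3) = 10
Product: 6 × 10 = 60 ≡ 8 (mod 13)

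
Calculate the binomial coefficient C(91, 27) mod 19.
14

Using Lucas' theorem:
Write n=91 and k=27 in base 19:
n in base 19: [4, 15]
k in base 19: [1, 8]
C(91,27) mod 19 = ∏ C(n_i, k_i) mod 19
Digit binomials (mod 19): C(4,1) = 4; C(15,8) = 6435 ≡ 13
Product: 4 × 13 = 52 ≡ 14 (mod 19)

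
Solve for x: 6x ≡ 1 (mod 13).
11

gcd(6, 13) = 1, so the inverse exists.
Extended Euclidean algorithm on (13, 6):
13 = 2 × 6 + 1  ⟹  1 = (1)·13 + (-2)·6
So (-2)·6 ≡ 1 (mod 13), i.e. 6^(-1) ≡ -2 ≡ 11 (mod 13).
Check: 6 × 11 = 66 ≡ 1 (mod 13)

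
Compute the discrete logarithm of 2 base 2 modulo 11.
1

Baby-step giant-step with step n = ⌈√11⌉ = 4.
Baby steps 2^j mod 11 (j:value) for j=0..3: 0:1, 1:2, 2:4, 3:8.
h = 2 is already in the table at j=1, so x = 1.
Check: 2^1 ≡ 2 (mod 11).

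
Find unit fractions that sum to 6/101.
1/17 + 1/1717

Greedy algorithm:
6/101: ceiling(101/6) = 17, use 1/17
1/1717: ceiling(1717/1) = 1717, use 1/1717
Result: 6/101 = 1/17 + 1/1717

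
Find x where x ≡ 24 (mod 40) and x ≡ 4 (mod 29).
584

Using Chinese Remainder Theorem:
M = 40 × 29 = 1160
M1 = 29, M2 = 40
y1 = 29^(-1) mod 40 = 29
y2 = 40^(-1) mod 29 = 8
x = (24×29×29 + 4×40×8) mod 1160 = 584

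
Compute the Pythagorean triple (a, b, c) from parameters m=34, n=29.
(315, 1972, 1997)

Euclid's formula: a = m² - n², b = 2mn, c = m² + n²
m = 34, n = 29
a = 34² - 29² = 1156 - 841 = 315
b = 2 × 34 × 29 = 1972
c = 34² + 29² = 1156 + 841 = 1997
Verification: 315² + 1972² = 99225 + 3888784 = 3988009 = 1997² ✓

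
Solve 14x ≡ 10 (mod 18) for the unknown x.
x ≡ 2 (mod 9)

gcd(14, 18) = 2, which divides 10, so solutions exist.
Divide through by 2: 7x ≡ 5 (mod 9).
Find 7^(-1) mod 9 by the extended Euclidean algorithm:
9 = 1 × 7 + 2  ⟹  2 = (1)·9 + (-1)·7
7 = 3 × 2 + 1  ⟹  1 = (-3)·9 + (4)·7
So (4)·7 ≡ 1 (mod 9), i.e. 7^(-1) ≡ 4 (mod 9).
x ≡ 4 × 5 = 20 ≡ 2 (mod 9).
Check: 14 × 2 = 28 ≡ 10 (mod 18).
x ≡ 2 (mod 9), giving 2 solutions mod 18.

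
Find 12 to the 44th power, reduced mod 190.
106

Repeated squaring. Binary of 44 = 101100.
12^1 ≡ 12 (mod 190); 12^2 ≡ 144 (mod 190); 12^4 ≡ 26 (mod 190); 12^8 ≡ 106 (mod 190); 12^16 ≡ 26 (mod 190); 12^32 ≡ 106 (mod 190)
12^44 = 12^4 × 12^8 × 12^32 ≡ 106 (mod 190)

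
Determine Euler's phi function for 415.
328

415 = 5 × 83
φ(n) = n × ∏(1 - 1/p) for each prime p dividing n
φ(415) = 415 × (1 - 1/5) × (1 - 1/83) = 328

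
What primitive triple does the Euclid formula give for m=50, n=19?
(2139, 1900, 2861)

Euclid's formula: a = m² - n², b = 2mn, c = m² + n²
m = 50, n = 19
a = 50² - 19² = 2500 - 361 = 2139
b = 2 × 50 × 19 = 1900
c = 50² + 19² = 2500 + 361 = 2861
Verification: 2139² + 1900² = 4575321 + 3610000 = 8185321 = 2861² ✓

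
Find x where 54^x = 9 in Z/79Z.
56

Baby-step giant-step with step n = ⌈√79⌉ = 9.
Baby steps 54^j mod 79 (j:value) for j=0..8: 0:1, 1:54, 2:72, 3:17, 4:49, 5:39, 6:52, 7:43, 8:31.
Giant-step multiplier: 54^(-9) ≡ 54^(78-9) = 54^69 ≡ 58 (mod 79).
Giant steps γ_i = 9·58^i mod 79: γ_0=9, γ_1=48, γ_2=19, γ_3=75, γ_4=5, γ_5=53, γ_6=72 (in table at j=2).
x = i·n + j = 6·9 + 2 = 56.
Check: 54^56 ≡ 9 (mod 79).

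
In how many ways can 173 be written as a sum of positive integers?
362326859895

p(n) counts ways to write n as a sum of positive integers (order ignored).
Euler's pentagonal recurrence: p(k) = p(k-1) + p(k-2) - p(k-5) - p(k-7) + p(k-12) + p(k-15) - ... (offsets j(3j∓1)/2, signs ++--, p(0)=1, p(<0)=0).
DP table for k = 0..172: p(0)=1, p(1)=1, p(2)=2, p(3)=3, p(4)=5, p(5)=7, p(6)=11, p(7)=15, p(8)=22, p(9)=30, p(10)=42, p(11)=56, p(12)=77, p(13)=101, p(14)=135, p(15)=176, p(16)=231, p(17)=297, p(18)=385, p(19)=490, p(20)=627, p(21)=792, p(22)=1002, p(23)=1255, p(24)=1575, p(25)=1958, p(26)=2436, p(27)=3010, p(28)=3718, p(29)=4565, p(30)=5604, p(31)=6842, p(32)=8349, p(33)=10143, p(34)=12310, p(35)=14883, p(36)=17977, p(37)=21637, p(38)=26015, p(39)=31185, p(40)=37338, p(41)=44583, p(42)=53174, p(43)=63261, p(44)=75175, p(45)=89134, p(46)=105558, p(47)=124754, p(48)=147273, p(49)=173525, p(50)=204226, p(51)=239943, p(52)=281589, p(53)=329931, p(54)=386155, p(55)=451276, p(56)=526823, p(57)=614154, p(58)=715220, p(59)=831820, p(60)=966467, p(61)=1121505, p(62)=1300156, p(63)=1505499, p(64)=1741630, p(65)=2012558, p(66)=2323520, p(67)=2679689, p(68)=3087735, p(69)=3554345, p(70)=4087968, p(71)=4697205, p(72)=5392783, p(73)=6185689, p(74)=7089500, p(75)=8118264, p(76)=9289091, p(77)=10619863, p(78)=12132164, p(79)=13848650, p(80)=15796476, p(81)=18004327, p(82)=20506255, p(83)=23338469, p(84)=26543660, p(85)=30167357, p(86)=34262962, p(87)=38887673, p(88)=44108109, p(89)=49995925, p(90)=56634173, p(91)=64112359, p(92)=72533807, p(93)=82010177, p(94)=92669720, p(95)=104651419, p(96)=118114304, p(97)=133230930, p(98)=150198136, p(99)=169229875, p(100)=190569292, p(101)=214481126, p(102)=241265379, p(103)=271248950, p(104)=304801365, p(105)=342325709, p(106)=384276336, p(107)=431149389, p(108)=483502844, p(109)=541946240, p(110)=607163746, p(111)=679903203, p(112)=761002156, p(113)=851376628, p(114)=952050665, p(115)=1064144451, p(116)=1188908248, p(117)=1327710076, p(118)=1482074143, p(119)=1653668665, p(120)=1844349560, p(121)=2056148051, p(122)=2291320912, p(123)=2552338241, p(124)=2841940500, p(125)=3163127352, p(126)=3519222692, p(127)=3913864295, p(128)=4351078600, p(129)=4835271870, p(130)=5371315400, p(131)=5964539504, p(132)=6620830889, p(133)=7346629512, p(134)=8149040695, p(135)=9035836076, p(136)=10015581680, p(137)=11097645016, p(138)=12292341831, p(139)=13610949895, p(140)=15065878135, p(141)=16670689208, p(142)=18440293320, p(143)=20390982757, p(144)=22540654445, p(145)=24908858009, p(146)=27517052599, p(147)=30388671978, p(148)=33549419497, p(149)=37027355200, p(150)=40853235313, p(151)=45060624582, p(152)=49686288421, p(153)=54770336324, p(154)=60356673280, p(155)=66493182097, p(156)=73232243759, p(157)=80630964769, p(158)=88751778802, p(159)=97662728555, p(160)=107438159466, p(161)=118159068427, p(162)=129913904637, p(163)=142798995930, p(164)=156919475295, p(165)=172389800255, p(166)=189334822579, p(167)=207890420102, p(168)=228204732751, p(169)=250438925115, p(170)=274768617130, p(171)=301384802048, p(172)=330495499613.
Final step: p(173) = p(172) + p(171) - p(168) - p(166) + p(161) + p(158) - p(151) - p(147) + p(138) + p(133) - p(122) - p(116) + p(103) + p(96) - p(81) - p(73) + p(56) + p(47) - p(28) - p(18)
= 330495499613 + 301384802048 - 228204732751 - 189334822579 + 118159068427 + 88751778802 - 45060624582 - 30388671978 + 12292341831 + 7346629512 - 2291320912 - 1188908248 + 271248950 + 118114304 - 18004327 - 6185689 + 526823 + 124754 - 3718 - 385
= 362326859895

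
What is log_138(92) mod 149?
7

Baby-step giant-step with step n = ⌈√149⌉ = 13.
Baby steps 138^j mod 149 (j:value) for j=0..12: 0:1, 1:138, 2:121, 3:10, 4:39, 5:18, 6:100, 7:92, 8:31, 9:106, 10:26, 11:12, 12:17.
h = 92 is already in the table at j=7, so x = 7.
Check: 138^7 ≡ 92 (mod 149).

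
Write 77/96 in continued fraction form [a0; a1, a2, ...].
[0; 1, 4, 19]

Euclidean algorithm steps:
77 = 0 × 96 + 77
96 = 1 × 77 + 19
77 = 4 × 19 + 1
19 = 19 × 1 + 0
Continued fraction: [0; 1, 4, 19]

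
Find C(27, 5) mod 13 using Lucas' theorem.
0

Using Lucas' theorem:
Write n=27 and k=5 in base 13:
n in base 13: [2, 1]
k in base 13: [0, 5]
C(27,5) mod 13 = ∏ C(n_i, k_i) mod 13
Digit binomials (mod 13): C(2,0) = 1; C(1,5) = 0 (k_i > n_i)
Product: 1 × 0 = 0 ≡ 0 (mod 13)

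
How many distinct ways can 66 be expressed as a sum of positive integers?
2323520

p(n) counts ways to write n as a sum of positive integers (order ignored).
Euler's pentagonal recurrence: p(k) = p(k-1) + p(k-2) - p(k-5) - p(k-7) + p(k-12) + p(k-15) - ... (offsets j(3j∓1)/2, signs ++--, p(0)=1, p(<0)=0).
DP table for k = 0..65: p(0)=1, p(1)=1, p(2)=2, p(3)=3, p(4)=5, p(5)=7, p(6)=11, p(7)=15, p(8)=22, p(9)=30, p(10)=42, p(11)=56, p(12)=77, p(13)=101, p(14)=135, p(15)=176, p(16)=231, p(17)=297, p(18)=385, p(19)=490, p(20)=627, p(21)=792, p(22)=1002, p(23)=1255, p(24)=1575, p(25)=1958, p(26)=2436, p(27)=3010, p(28)=3718, p(29)=4565, p(30)=5604, p(31)=6842, p(32)=8349, p(33)=10143, p(34)=12310, p(35)=14883, p(36)=17977, p(37)=21637, p(38)=26015, p(39)=31185, p(40)=37338, p(41)=44583, p(42)=53174, p(43)=63261, p(44)=75175, p(45)=89134, p(46)=105558, p(47)=124754, p(48)=147273, p(49)=173525, p(50)=204226, p(51)=239943, p(52)=281589, p(53)=329931, p(54)=386155, p(55)=451276, p(56)=526823, p(57)=614154, p(58)=715220, p(59)=831820, p(60)=966467, p(61)=1121505, p(62)=1300156, p(63)=1505499, p(64)=1741630, p(65)=2012558.
Final step: p(66) = p(65) + p(64) - p(61) - p(59) + p(54) + p(51) - p(44) - p(40) + p(31) + p(26) - p(15) - p(9)
= 2012558 + 1741630 - 1121505 - 831820 + 386155 + 239943 - 75175 - 37338 + 6842 + 2436 - 176 - 30
= 2323520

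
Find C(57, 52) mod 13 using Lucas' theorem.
1

Using Lucas' theorem:
Write n=57 and k=52 in base 13:
n in base 13: [4, 5]
k in base 13: [4, 0]
C(57,52) mod 13 = ∏ C(n_i, k_i) mod 13
Digit binomials (mod 13): C(4,4) = 1; C(5,0) = 1
Product: 1 × 1 = 1 ≡ 1 (mod 13)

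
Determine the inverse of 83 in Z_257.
96

gcd(83, 257) = 1, so the inverse exists.
Extended Euclidean algorithm on (257, 83):
257 = 3 × 83 + 8  ⟹  8 = (1)·257 + (-3)·83
83 = 10 × 8 + 3  ⟹  3 = (-10)·257 + (31)·83
8 = 2 × 3 + 2  ⟹  2 = (21)·257 + (-65)·83
3 = 1 × 2 + 1  ⟹  1 = (-31)·257 + (96)·83
So (96)·83 ≡ 1 (mod 257), i.e. 83^(-1) ≡ 96 (mod 257).
Check: 83 × 96 = 7968 ≡ 1 (mod 257)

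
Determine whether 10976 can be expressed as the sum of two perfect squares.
Not possible

Factorization: 10976 = 2^5 × 7^3
By Fermat: n is sum of two squares iff every prime p ≡ 3 (mod 4) appears to even power.
Prime(s) ≡ 3 (mod 4) with odd exponent: [(7, 3)]
Therefore 10976 cannot be expressed as a² + b².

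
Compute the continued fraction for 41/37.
[1; 9, 4]

Euclidean algorithm steps:
41 = 1 × 37 + 4
37 = 9 × 4 + 1
4 = 4 × 1 + 0
Continued fraction: [1; 9, 4]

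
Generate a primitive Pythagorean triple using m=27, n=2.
(725, 108, 733)

Euclid's formula: a = m² - n², b = 2mn, c = m² + n²
m = 27, n = 2
a = 27² - 2² = 729 - 4 = 725
b = 2 × 27 × 2 = 108
c = 27² + 2² = 729 + 4 = 733
Verification: 725² + 108² = 525625 + 11664 = 537289 = 733² ✓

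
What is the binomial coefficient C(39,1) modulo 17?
5

Using Lucas' theorem:
Write n=39 and k=1 in base 17:
n in base 17: [2, 5]
k in base 17: [0, 1]
C(39,1) mod 17 = ∏ C(n_i, k_i) mod 17
Digit binomials (mod 17): C(2,0) = 1; C(5,1) = 5
Product: 1 × 5 = 5 ≡ 5 (mod 17)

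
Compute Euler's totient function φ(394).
196

394 = 2 × 197
φ(n) = n × ∏(1 - 1/p) for each prime p dividing n
φ(394) = 394 × (1 - 1/2) × (1 - 1/197) = 196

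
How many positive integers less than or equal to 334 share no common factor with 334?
166

334 = 2 × 167
φ(n) = n × ∏(1 - 1/p) for each prime p dividing n
φ(334) = 334 × (1 - 1/2) × (1 - 1/167) = 166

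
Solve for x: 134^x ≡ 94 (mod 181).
98

Baby-step giant-step with step n = ⌈√181⌉ = 14.
Baby steps 134^j mod 181 (j:value) for j=0..13: 0:1, 1:134, 2:37, 3:71, 4:102, 5:93, 6:154, 7:2, 8:87, 9:74, 10:142, 11:23, 12:5, 13:127.
Giant-step multiplier: 134^(-14) ≡ 134^(180-14) = 134^166 ≡ 136 (mod 181).
Giant steps γ_i = 94·136^i mod 181: γ_0=94, γ_1=114, γ_2=119, γ_3=75, γ_4=64, γ_5=16, γ_6=4, γ_7=1 (in table at j=0).
x = i·n + j = 7·14 + 0 = 98.
Check: 134^98 ≡ 94 (mod 181).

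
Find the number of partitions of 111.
679903203

p(n) counts ways to write n as a sum of positive integers (order ignored).
Euler's pentagonal recurrence: p(k) = p(k-1) + p(k-2) - p(k-5) - p(k-7) + p(k-12) + p(k-15) - ... (offsets j(3j∓1)/2, signs ++--, p(0)=1, p(<0)=0).
DP table for k = 0..110: p(0)=1, p(1)=1, p(2)=2, p(3)=3, p(4)=5, p(5)=7, p(6)=11, p(7)=15, p(8)=22, p(9)=30, p(10)=42, p(11)=56, p(12)=77, p(13)=101, p(14)=135, p(15)=176, p(16)=231, p(17)=297, p(18)=385, p(19)=490, p(20)=627, p(21)=792, p(22)=1002, p(23)=1255, p(24)=1575, p(25)=1958, p(26)=2436, p(27)=3010, p(28)=3718, p(29)=4565, p(30)=5604, p(31)=6842, p(32)=8349, p(33)=10143, p(34)=12310, p(35)=14883, p(36)=17977, p(37)=21637, p(38)=26015, p(39)=31185, p(40)=37338, p(41)=44583, p(42)=53174, p(43)=63261, p(44)=75175, p(45)=89134, p(46)=105558, p(47)=124754, p(48)=147273, p(49)=173525, p(50)=204226, p(51)=239943, p(52)=281589, p(53)=329931, p(54)=386155, p(55)=451276, p(56)=526823, p(57)=614154, p(58)=715220, p(59)=831820, p(60)=966467, p(61)=1121505, p(62)=1300156, p(63)=1505499, p(64)=1741630, p(65)=2012558, p(66)=2323520, p(67)=2679689, p(68)=3087735, p(69)=3554345, p(70)=4087968, p(71)=4697205, p(72)=5392783, p(73)=6185689, p(74)=7089500, p(75)=8118264, p(76)=9289091, p(77)=10619863, p(78)=12132164, p(79)=13848650, p(80)=15796476, p(81)=18004327, p(82)=20506255, p(83)=23338469, p(84)=26543660, p(85)=30167357, p(86)=34262962, p(87)=38887673, p(88)=44108109, p(89)=49995925, p(90)=56634173, p(91)=64112359, p(92)=72533807, p(93)=82010177, p(94)=92669720, p(95)=104651419, p(96)=118114304, p(97)=133230930, p(98)=150198136, p(99)=169229875, p(100)=190569292, p(101)=214481126, p(102)=241265379, p(103)=271248950, p(104)=304801365, p(105)=342325709, p(106)=384276336, p(107)=431149389, p(108)=483502844, p(109)=541946240, p(110)=607163746.
Final step: p(111) = p(110) + p(109) - p(106) - p(104) + p(99) + p(96) - p(89) - p(85) + p(76) + p(71) - p(60) - p(54) + p(41) + p(34) - p(19) - p(11)
= 607163746 + 541946240 - 384276336 - 304801365 + 169229875 + 118114304 - 49995925 - 30167357 + 9289091 + 4697205 - 966467 - 386155 + 44583 + 12310 - 490 - 56
= 679903203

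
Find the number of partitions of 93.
82010177

p(n) counts ways to write n as a sum of positive integers (order ignored).
Euler's pentagonal recurrence: p(k) = p(k-1) + p(k-2) - p(k-5) - p(k-7) + p(k-12) + p(k-15) - ... (offsets j(3j∓1)/2, signs ++--, p(0)=1, p(<0)=0).
DP table for k = 0..92: p(0)=1, p(1)=1, p(2)=2, p(3)=3, p(4)=5, p(5)=7, p(6)=11, p(7)=15, p(8)=22, p(9)=30, p(10)=42, p(11)=56, p(12)=77, p(13)=101, p(14)=135, p(15)=176, p(16)=231, p(17)=297, p(18)=385, p(19)=490, p(20)=627, p(21)=792, p(22)=1002, p(23)=1255, p(24)=1575, p(25)=1958, p(26)=2436, p(27)=3010, p(28)=3718, p(29)=4565, p(30)=5604, p(31)=6842, p(32)=8349, p(33)=10143, p(34)=12310, p(35)=14883, p(36)=17977, p(37)=21637, p(38)=26015, p(39)=31185, p(40)=37338, p(41)=44583, p(42)=53174, p(43)=63261, p(44)=75175, p(45)=89134, p(46)=105558, p(47)=124754, p(48)=147273, p(49)=173525, p(50)=204226, p(51)=239943, p(52)=281589, p(53)=329931, p(54)=386155, p(55)=451276, p(56)=526823, p(57)=614154, p(58)=715220, p(59)=831820, p(60)=966467, p(61)=1121505, p(62)=1300156, p(63)=1505499, p(64)=1741630, p(65)=2012558, p(66)=2323520, p(67)=2679689, p(68)=3087735, p(69)=3554345, p(70)=4087968, p(71)=4697205, p(72)=5392783, p(73)=6185689, p(74)=7089500, p(75)=8118264, p(76)=9289091, p(77)=10619863, p(78)=12132164, p(79)=13848650, p(80)=15796476, p(81)=18004327, p(82)=20506255, p(83)=23338469, p(84)=26543660, p(85)=30167357, p(86)=34262962, p(87)=38887673, p(88)=44108109, p(89)=49995925, p(90)=56634173, p(91)=64112359, p(92)=72533807.
Final step: p(93) = p(92) + p(91) - p(88) - p(86) + p(81) + p(78) - p(71) - p(67) + p(58) + p(53) - p(42) - p(36) + p(23) + p(16) - p(1)
= 72533807 + 64112359 - 44108109 - 34262962 + 18004327 + 12132164 - 4697205 - 2679689 + 715220 + 329931 - 53174 - 17977 + 1255 + 231 - 1
= 82010177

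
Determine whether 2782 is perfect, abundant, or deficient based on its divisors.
deficient

Proper divisors of 2782: sum = 1 + 2 + 13 + 26 + 107 + 214 + 1391 = 1754
Since 1754 < 2782, 2782 is deficient.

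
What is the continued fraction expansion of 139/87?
[1; 1, 1, 2, 17]

Euclidean algorithm steps:
139 = 1 × 87 + 52
87 = 1 × 52 + 35
52 = 1 × 35 + 17
35 = 2 × 17 + 1
17 = 17 × 1 + 0
Continued fraction: [1; 1, 1, 2, 17]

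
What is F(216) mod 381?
159

Matrix identity: Q^n = [[F_(n+1), F_n], [F_n, F_(n-1)]] with Q = [[1,1],[1,0]].
n = 216 = 11011000₂. Square-and-multiply, entries mod 381:
Q^1 = [[1,1],[1,0]]
Q^3 = (Q^1)²·Q = [[3,2],[2,1]]
Q^6 = (Q^3)² = [[13,8],[8,5]]
Q^13 = (Q^6)²·Q = [[377,233],[233,144]]
Q^27 = (Q^13)²·Q = [[57,203],[203,235]]
Q^54 = (Q^27)² = [[262,221],[221,41]]
Q^108 = (Q^54)² = [[137,288],[288,230]]
Q^216 = (Q^108)² = [[367,159],[159,208]]
F_216 mod 381 = Q^216[0][1] = 159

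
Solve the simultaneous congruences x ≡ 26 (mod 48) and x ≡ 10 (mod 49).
794

Using Chinese Remainder Theorem:
M = 48 × 49 = 2352
M1 = 49, M2 = 48
y1 = 49^(-1) mod 48 = 1
y2 = 48^(-1) mod 49 = 48
x = (26×49×1 + 10×48×48) mod 2352 = 794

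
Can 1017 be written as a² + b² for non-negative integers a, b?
21² + 24² (a=21, b=24)

Factorization: 1017 = 3^2 × 113
By Fermat: n is sum of two squares iff every prime p ≡ 3 (mod 4) appears to even power.
All primes ≡ 3 (mod 4) appear to even power.
Search a = 0, 1, 2, … for 1017 - a² a perfect square: first hit at a = 21: 1017 - 441 = 576 = 24².
1017 = 21² + 24² = 441 + 576 ✓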